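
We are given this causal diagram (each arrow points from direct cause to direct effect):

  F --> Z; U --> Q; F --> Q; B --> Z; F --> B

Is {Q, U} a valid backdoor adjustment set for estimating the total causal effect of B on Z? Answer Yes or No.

Backdoor paths from B to Z (paths whose first edge points into B):
  P1: B <- F -> Z
Condition 1 (no descendant of B in the set): holds — descendants of B are {Z}; none are in {Q, U}.
Condition 2 (every backdoor path blocked by {Q, U}):
  P1: open — no interior node is in the conditioning set.
{Q, U} does not satisfy the backdoor criterion.

No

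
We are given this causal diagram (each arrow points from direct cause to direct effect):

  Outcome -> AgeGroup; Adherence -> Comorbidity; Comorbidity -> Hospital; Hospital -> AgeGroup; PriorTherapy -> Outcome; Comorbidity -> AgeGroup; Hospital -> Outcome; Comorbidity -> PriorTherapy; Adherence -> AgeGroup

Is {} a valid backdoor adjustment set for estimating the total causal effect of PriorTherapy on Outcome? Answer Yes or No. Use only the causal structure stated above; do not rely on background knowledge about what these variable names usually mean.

No

Backdoor paths from PriorTherapy to Outcome (paths whose first edge points into PriorTherapy):
  P1: PriorTherapy <- Comorbidity <- Adherence -> AgeGroup <- Hospital -> Outcome
  P2: PriorTherapy <- Comorbidity <- Adherence -> AgeGroup <- Outcome
  P3: PriorTherapy <- Comorbidity -> Hospital -> Outcome
  P4: PriorTherapy <- Comorbidity -> Hospital -> AgeGroup <- Outcome
  P5: PriorTherapy <- Comorbidity -> AgeGroup <- Hospital -> Outcome
  P6: PriorTherapy <- Comorbidity -> AgeGroup <- Outcome
Condition 1 (no descendant of PriorTherapy in the set): holds — descendants of PriorTherapy are {AgeGroup, Outcome}; none are in {}.
Condition 2 (every backdoor path blocked by {}):
  P1: blocked at collider AgeGroup (neither it nor any descendant is in the conditioning set).
  P2: blocked at collider AgeGroup (neither it nor any descendant is in the conditioning set).
  P3: open — no interior node is in the conditioning set.
  P4: blocked at collider AgeGroup (neither it nor any descendant is in the conditioning set).
  P5: blocked at collider AgeGroup (neither it nor any descendant is in the conditioning set).
  P6: blocked at collider AgeGroup (neither it nor any descendant is in the conditioning set).
{} does not satisfy the backdoor criterion.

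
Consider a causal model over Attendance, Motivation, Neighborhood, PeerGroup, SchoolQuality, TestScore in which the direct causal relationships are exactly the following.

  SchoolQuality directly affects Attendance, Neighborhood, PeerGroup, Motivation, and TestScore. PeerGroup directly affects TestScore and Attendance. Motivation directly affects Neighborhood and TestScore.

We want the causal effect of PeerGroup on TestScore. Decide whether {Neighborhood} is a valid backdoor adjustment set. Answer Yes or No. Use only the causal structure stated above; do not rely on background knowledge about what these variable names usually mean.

Backdoor paths from PeerGroup to TestScore (paths whose first edge points into PeerGroup):
  P1: PeerGroup <- SchoolQuality -> Motivation -> TestScore
  P2: PeerGroup <- SchoolQuality -> Neighborhood <- Motivation -> TestScore
  P3: PeerGroup <- SchoolQuality -> TestScore
Condition 1 (no descendant of PeerGroup in the set): holds — descendants of PeerGroup are {Attendance, TestScore}; none are in {Neighborhood}.
Condition 2 (every backdoor path blocked by {Neighborhood}):
  P1: open — no interior node is in the conditioning set.
  P2: open — collider(s) Neighborhood are conditioned on (or have a conditioned descendant) and no non-collider on the path is in the set.
  P3: open — no interior node is in the conditioning set.
{Neighborhood} does not satisfy the backdoor criterion.

No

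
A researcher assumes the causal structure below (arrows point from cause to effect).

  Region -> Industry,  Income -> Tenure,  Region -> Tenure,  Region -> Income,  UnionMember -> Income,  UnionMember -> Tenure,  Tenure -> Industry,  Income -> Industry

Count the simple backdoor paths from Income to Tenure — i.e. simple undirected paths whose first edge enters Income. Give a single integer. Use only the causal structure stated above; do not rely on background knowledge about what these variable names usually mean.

3

A backdoor path from Income to Tenure is any simple undirected path whose first edge points into Income (i.e. leaves Income via a parent).
Parents of Income: {Region, UnionMember}.
Enumerating:
  P1: Income <- Region -> Tenure
  P2: Income <- Region -> Industry <- Tenure
  P3: Income <- UnionMember -> Tenure
That exhausts the simple backdoor paths. Count: 3.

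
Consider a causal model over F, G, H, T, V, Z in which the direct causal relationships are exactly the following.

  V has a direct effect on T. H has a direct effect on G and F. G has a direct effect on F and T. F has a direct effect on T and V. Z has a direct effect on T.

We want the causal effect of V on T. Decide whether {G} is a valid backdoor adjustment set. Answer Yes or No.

Backdoor paths from V to T (paths whose first edge points into V):
  P1: V <- F <- H -> G -> T
  P2: V <- F <- G -> T
  P3: V <- F -> T
Condition 1 (no descendant of V in the set): holds — descendants of V are {T}; none are in {G}.
Condition 2 (every backdoor path blocked by {G}):
  P1: blocked at chain node G ∈ conditioning set.
  P2: blocked at fork node G ∈ conditioning set.
  P3: open — no interior node is in the conditioning set.
{G} does not satisfy the backdoor criterion.

No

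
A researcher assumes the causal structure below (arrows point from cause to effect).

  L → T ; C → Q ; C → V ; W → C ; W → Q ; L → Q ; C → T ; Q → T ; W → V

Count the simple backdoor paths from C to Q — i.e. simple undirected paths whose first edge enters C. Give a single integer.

A backdoor path from C to Q is any simple undirected path whose first edge points into C (i.e. leaves C via a parent).
Parents of C: {W}.
Enumerating:
  P1: C <- W -> Q
That exhausts the simple backdoor paths. Count: 1.

1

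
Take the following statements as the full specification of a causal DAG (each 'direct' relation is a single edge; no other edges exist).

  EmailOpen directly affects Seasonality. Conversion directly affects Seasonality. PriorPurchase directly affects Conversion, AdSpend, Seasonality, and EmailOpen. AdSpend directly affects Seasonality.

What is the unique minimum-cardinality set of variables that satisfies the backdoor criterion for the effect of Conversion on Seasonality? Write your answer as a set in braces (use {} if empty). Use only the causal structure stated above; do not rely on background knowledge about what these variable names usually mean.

Variables eligible for adjustment (non-descendants of Conversion, excluding Conversion and Seasonality): {AdSpend, EmailOpen, PriorPurchase}.
Backdoor paths from Conversion to Seasonality:
  P1: Conversion <- PriorPurchase -> EmailOpen -> Seasonality
  P2: Conversion <- PriorPurchase -> AdSpend -> Seasonality
  P3: Conversion <- PriorPurchase -> Seasonality
The empty set is not sufficient: P1 (Conversion <- PriorPurchase -> EmailOpen -> Seasonality) has no collider blocking it and no conditioned non-collider, so it is open.
Try {PriorPurchase}:
  P1: blocked at fork node PriorPurchase ∈ conditioning set.
  P2: blocked at fork node PriorPurchase ∈ conditioning set.
  P3: blocked at fork node PriorPurchase ∈ conditioning set.
{PriorPurchase} contains no descendant of Conversion and blocks every backdoor path.
No other singleton works — e.g. {EmailOpen} leaves P2 open — so {PriorPurchase} is the unique smallest valid adjustment set.

{PriorPurchase}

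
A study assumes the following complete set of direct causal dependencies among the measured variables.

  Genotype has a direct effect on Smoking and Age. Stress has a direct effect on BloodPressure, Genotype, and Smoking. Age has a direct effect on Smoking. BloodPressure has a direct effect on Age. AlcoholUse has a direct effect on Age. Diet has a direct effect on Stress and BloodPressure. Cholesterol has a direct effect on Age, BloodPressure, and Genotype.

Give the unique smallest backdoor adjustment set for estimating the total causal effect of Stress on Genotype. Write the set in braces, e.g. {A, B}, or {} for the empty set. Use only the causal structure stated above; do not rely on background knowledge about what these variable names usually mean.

{}

Variables eligible for adjustment (non-descendants of Stress, excluding Stress and Genotype): {AlcoholUse, Cholesterol, Diet}.
Backdoor paths from Stress to Genotype:
  P1: Stress <- Diet -> BloodPressure <- Cholesterol -> Genotype
  P2: Stress <- Diet -> BloodPressure <- Cholesterol -> Age <- Genotype
  P3: Stress <- Diet -> BloodPressure <- Cholesterol -> Age -> Smoking <- Genotype
  P4: Stress <- Diet -> BloodPressure -> Age <- Cholesterol -> Genotype
  P5: Stress <- Diet -> BloodPressure -> Age <- Genotype
  P6: Stress <- Diet -> BloodPressure -> Age -> Smoking <- Genotype
Each backdoor path contains an unconditioned collider, so every path is already blocked with the empty conditioning set:
  P1: blocked at collider BloodPressure (neither it nor any descendant is in the conditioning set).
  P2: blocked at collider BloodPressure (neither it nor any descendant is in the conditioning set).
  P3: blocked at collider BloodPressure (neither it nor any descendant is in the conditioning set).
  P4: blocked at collider Age (neither it nor any descendant is in the conditioning set).
  P5: blocked at collider Age (neither it nor any descendant is in the conditioning set).
  P6: blocked at collider Smoking (neither it nor any descendant is in the conditioning set).
The empty set is therefore the unique smallest valid set.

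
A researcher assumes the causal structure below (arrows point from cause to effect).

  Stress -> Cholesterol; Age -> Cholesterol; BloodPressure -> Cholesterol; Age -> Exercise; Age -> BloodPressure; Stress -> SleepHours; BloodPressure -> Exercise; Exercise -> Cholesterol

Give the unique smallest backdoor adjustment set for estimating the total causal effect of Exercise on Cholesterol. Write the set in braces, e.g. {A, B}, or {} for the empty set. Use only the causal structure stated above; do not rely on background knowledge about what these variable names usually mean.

Variables eligible for adjustment (non-descendants of Exercise, excluding Exercise and Cholesterol): {Age, BloodPressure, SleepHours, Stress}.
Backdoor paths from Exercise to Cholesterol:
  P1: Exercise <- Age -> BloodPressure -> Cholesterol
  P2: Exercise <- Age -> Cholesterol
  P3: Exercise <- BloodPressure <- Age -> Cholesterol
  P4: Exercise <- BloodPressure -> Cholesterol
The empty set is not sufficient: P1 (Exercise <- Age -> BloodPressure -> Cholesterol) has no collider blocking it and no conditioned non-collider, so it is open.
Try {Age, BloodPressure}:
  P1: blocked at fork node Age ∈ conditioning set.
  P2: blocked at fork node Age ∈ conditioning set.
  P3: blocked at chain node BloodPressure ∈ conditioning set.
  P4: blocked at fork node BloodPressure ∈ conditioning set.
{Age, BloodPressure} contains no descendant of Exercise and blocks every backdoor path.
Every element of {Age, BloodPressure} is needed (dropping Age leaves P2 open; dropping BloodPressure leaves P4 open), so no proper subset is valid.
Among all size-2 subsets of the eligible variables, only {Age, BloodPressure} blocks every backdoor path, so it is the unique smallest valid adjustment set.

{Age, BloodPressure}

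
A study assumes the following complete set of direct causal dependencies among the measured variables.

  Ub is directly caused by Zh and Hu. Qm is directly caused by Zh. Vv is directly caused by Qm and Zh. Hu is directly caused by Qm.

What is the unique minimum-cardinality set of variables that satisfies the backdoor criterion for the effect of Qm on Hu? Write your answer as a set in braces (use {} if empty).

Variables eligible for adjustment (non-descendants of Qm, excluding Qm and Hu): {Zh}.
Backdoor paths from Qm to Hu:
  P1: Qm <- Zh -> Ub <- Hu
Each backdoor path contains an unconditioned collider, so every path is already blocked with the empty conditioning set:
  P1: blocked at collider Ub (neither it nor any descendant is in the conditioning set).
The empty set is therefore the unique smallest valid set.

{}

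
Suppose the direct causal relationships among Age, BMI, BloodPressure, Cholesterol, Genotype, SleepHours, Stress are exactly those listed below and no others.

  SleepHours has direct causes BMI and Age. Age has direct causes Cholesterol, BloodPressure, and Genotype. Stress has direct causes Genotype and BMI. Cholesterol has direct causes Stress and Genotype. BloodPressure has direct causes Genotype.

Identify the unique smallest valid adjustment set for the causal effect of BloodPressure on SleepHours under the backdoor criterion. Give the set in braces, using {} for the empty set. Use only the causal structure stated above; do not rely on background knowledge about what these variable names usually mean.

{Genotype}

Variables eligible for adjustment (non-descendants of BloodPressure, excluding BloodPressure and SleepHours): {BMI, Cholesterol, Genotype, Stress}.
Backdoor paths from BloodPressure to SleepHours:
  P1: BloodPressure <- Genotype -> Stress <- BMI -> SleepHours
  P2: BloodPressure <- Genotype -> Stress -> Cholesterol -> Age -> SleepHours
  P3: BloodPressure <- Genotype -> Cholesterol <- Stress <- BMI -> SleepHours
  P4: BloodPressure <- Genotype -> Cholesterol -> Age -> SleepHours
  P5: BloodPressure <- Genotype -> Age <- Cholesterol <- Stress <- BMI -> SleepHours
  P6: BloodPressure <- Genotype -> Age -> SleepHours
The empty set is not sufficient: P2 (BloodPressure <- Genotype -> Stress -> Cholesterol -> Age -> SleepHours) has no collider blocking it and no conditioned non-collider, so it is open.
Try {Genotype}:
  P1: blocked at fork node Genotype ∈ conditioning set.
  P2: blocked at fork node Genotype ∈ conditioning set.
  P3: blocked at fork node Genotype ∈ conditioning set.
  P4: blocked at fork node Genotype ∈ conditioning set.
  P5: blocked at fork node Genotype ∈ conditioning set.
  P6: blocked at fork node Genotype ∈ conditioning set.
{Genotype} contains no descendant of BloodPressure and blocks every backdoor path.
No other singleton works — e.g. {BMI} leaves P2 open — so {Genotype} is the unique smallest valid adjustment set.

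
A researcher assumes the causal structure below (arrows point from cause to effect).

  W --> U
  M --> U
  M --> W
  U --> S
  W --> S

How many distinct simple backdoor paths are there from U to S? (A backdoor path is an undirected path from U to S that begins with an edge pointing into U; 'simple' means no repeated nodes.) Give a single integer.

A backdoor path from U to S is any simple undirected path whose first edge points into U (i.e. leaves U via a parent).
Parents of U: {M, W}.
Enumerating:
  P1: U <- M -> W -> S
  P2: U <- W -> S
That exhausts the simple backdoor paths. Count: 2.

2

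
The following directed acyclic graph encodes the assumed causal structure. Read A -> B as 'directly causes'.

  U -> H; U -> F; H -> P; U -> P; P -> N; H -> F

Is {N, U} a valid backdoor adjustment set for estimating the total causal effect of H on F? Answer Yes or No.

Backdoor paths from H to F (paths whose first edge points into H):
  P1: H <- U -> F
Condition 1 (no descendant of H in the set): FAILS — N is a descendant of H.
Condition 2 (every backdoor path blocked by {N, U}):
  P1: blocked at fork node U ∈ conditioning set.
{N, U} does not satisfy the backdoor criterion.

No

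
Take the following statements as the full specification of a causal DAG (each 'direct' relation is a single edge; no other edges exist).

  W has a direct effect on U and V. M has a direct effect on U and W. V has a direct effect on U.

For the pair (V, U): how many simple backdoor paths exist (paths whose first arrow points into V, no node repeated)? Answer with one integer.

A backdoor path from V to U is any simple undirected path whose first edge points into V (i.e. leaves V via a parent).
Parents of V: {W}.
Enumerating:
  P1: V <- W <- M -> U
  P2: V <- W -> U
That exhausts the simple backdoor paths. Count: 2.

2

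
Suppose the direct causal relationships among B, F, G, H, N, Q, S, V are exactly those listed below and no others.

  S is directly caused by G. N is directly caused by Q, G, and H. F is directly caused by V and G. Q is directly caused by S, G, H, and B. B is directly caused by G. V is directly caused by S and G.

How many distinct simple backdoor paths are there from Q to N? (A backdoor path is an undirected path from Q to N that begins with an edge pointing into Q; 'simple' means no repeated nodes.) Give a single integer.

6

A backdoor path from Q to N is any simple undirected path whose first edge points into Q (i.e. leaves Q via a parent).
Parents of Q: {B, G, H, S}.
Enumerating:
  P1: Q <- G -> N
  P2: Q <- S <- G -> N
  P3: Q <- S -> V <- G -> N
  P4: Q <- S -> V -> F <- G -> N
  P5: Q <- H -> N
  P6: Q <- B <- G -> N
That exhausts the simple backdoor paths. Count: 6.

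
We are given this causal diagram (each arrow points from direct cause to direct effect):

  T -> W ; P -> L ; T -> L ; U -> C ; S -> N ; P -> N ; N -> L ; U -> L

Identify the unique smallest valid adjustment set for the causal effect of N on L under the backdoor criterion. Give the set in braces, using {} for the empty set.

Variables eligible for adjustment (non-descendants of N, excluding N and L): {C, P, S, T, U, W}.
Backdoor paths from N to L:
  P1: N <- P -> L
The empty set is not sufficient: P1 (N <- P -> L) has no collider blocking it and no conditioned non-collider, so it is open.
Try {P}:
  P1: blocked at fork node P ∈ conditioning set.
{P} contains no descendant of N and blocks every backdoor path.
No other singleton works — e.g. {U} leaves P1 open — so {P} is the unique smallest valid adjustment set.

{P}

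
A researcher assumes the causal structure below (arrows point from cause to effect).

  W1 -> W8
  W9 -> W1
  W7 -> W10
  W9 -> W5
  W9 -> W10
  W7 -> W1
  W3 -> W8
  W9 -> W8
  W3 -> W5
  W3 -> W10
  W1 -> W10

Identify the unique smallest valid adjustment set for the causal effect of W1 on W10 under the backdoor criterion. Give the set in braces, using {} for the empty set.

Variables eligible for adjustment (non-descendants of W1, excluding W1 and W10): {W3, W5, W7, W9}.
Backdoor paths from W1 to W10:
  P1: W1 <- W9 -> W5 <- W3 -> W10
  P2: W1 <- W9 -> W10
  P3: W1 <- W9 -> W8 <- W3 -> W10
  P4: W1 <- W7 -> W10
The empty set is not sufficient: P2 (W1 <- W9 -> W10) has no collider blocking it and no conditioned non-collider, so it is open.
Try {W7, W9}:
  P1: blocked at fork node W9 ∈ conditioning set.
  P2: blocked at fork node W9 ∈ conditioning set.
  P3: blocked at fork node W9 ∈ conditioning set.
  P4: blocked at fork node W7 ∈ conditioning set.
{W7, W9} contains no descendant of W1 and blocks every backdoor path.
Every element of {W7, W9} is needed (dropping W7 leaves P4 open; dropping W9 leaves P2 open), so no proper subset is valid.
Among all size-2 subsets of the eligible variables, only {W7, W9} blocks every backdoor path, so it is the unique smallest valid adjustment set.

{W7, W9}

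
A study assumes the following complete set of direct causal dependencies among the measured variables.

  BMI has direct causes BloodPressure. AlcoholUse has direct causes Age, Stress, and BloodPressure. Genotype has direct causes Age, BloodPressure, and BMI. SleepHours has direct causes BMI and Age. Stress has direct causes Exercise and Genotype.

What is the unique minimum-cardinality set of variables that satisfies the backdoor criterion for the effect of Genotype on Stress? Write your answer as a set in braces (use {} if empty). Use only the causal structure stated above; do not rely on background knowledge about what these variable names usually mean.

{}

Variables eligible for adjustment (non-descendants of Genotype, excluding Genotype and Stress): {Age, BMI, BloodPressure, Exercise, SleepHours}.
Backdoor paths from Genotype to Stress:
  P1: Genotype <- BloodPressure -> BMI -> SleepHours <- Age -> AlcoholUse <- Stress
  P2: Genotype <- BloodPressure -> AlcoholUse <- Stress
  P3: Genotype <- BMI <- BloodPressure -> AlcoholUse <- Stress
  P4: Genotype <- BMI -> SleepHours <- Age -> AlcoholUse <- Stress
  P5: Genotype <- Age -> SleepHours <- BMI <- BloodPressure -> AlcoholUse <- Stress
  P6: Genotype <- Age -> AlcoholUse <- Stress
Each backdoor path contains an unconditioned collider, so every path is already blocked with the empty conditioning set:
  P1: blocked at collider SleepHours (neither it nor any descendant is in the conditioning set).
  P2: blocked at collider AlcoholUse (neither it nor any descendant is in the conditioning set).
  P3: blocked at collider AlcoholUse (neither it nor any descendant is in the conditioning set).
  P4: blocked at collider SleepHours (neither it nor any descendant is in the conditioning set).
  P5: blocked at collider SleepHours (neither it nor any descendant is in the conditioning set).
  P6: blocked at collider AlcoholUse (neither it nor any descendant is in the conditioning set).
The empty set is therefore the unique smallest valid set.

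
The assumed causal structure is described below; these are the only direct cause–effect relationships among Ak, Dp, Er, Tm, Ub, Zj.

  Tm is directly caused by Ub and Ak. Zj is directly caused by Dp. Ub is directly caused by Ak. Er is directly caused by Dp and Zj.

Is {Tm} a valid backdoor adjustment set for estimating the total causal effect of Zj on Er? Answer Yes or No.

Backdoor paths from Zj to Er (paths whose first edge points into Zj):
  P1: Zj <- Dp -> Er
Condition 1 (no descendant of Zj in the set): holds — descendants of Zj are {Er}; none are in {Tm}.
Condition 2 (every backdoor path blocked by {Tm}):
  P1: open — no interior node is in the conditioning set.
{Tm} does not satisfy the backdoor criterion.

No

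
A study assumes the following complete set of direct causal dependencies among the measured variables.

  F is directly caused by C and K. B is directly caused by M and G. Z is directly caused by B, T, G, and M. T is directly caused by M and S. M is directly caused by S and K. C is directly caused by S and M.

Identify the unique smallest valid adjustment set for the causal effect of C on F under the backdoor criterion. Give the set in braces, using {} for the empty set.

{K}

Variables eligible for adjustment (non-descendants of C, excluding C and F): {B, G, K, M, S, T, Z}.
Backdoor paths from C to F:
  P1: C <- S -> M <- K -> F
  P2: C <- S -> T <- M <- K -> F
  P3: C <- S -> T -> Z <- M <- K -> F
  P4: C <- S -> T -> Z <- G -> B <- M <- K -> F
  P5: C <- S -> T -> Z <- B <- M <- K -> F
  P6: C <- M <- K -> F
The empty set is not sufficient: P6 (C <- M <- K -> F) has no collider blocking it and no conditioned non-collider, so it is open.
Try {K}:
  P1: blocked at collider M (neither it nor any descendant is in the conditioning set).
  P2: blocked at collider T (neither it nor any descendant is in the conditioning set).
  P3: blocked at collider Z (neither it nor any descendant is in the conditioning set).
  P4: blocked at collider Z (neither it nor any descendant is in the conditioning set).
  P5: blocked at collider Z (neither it nor any descendant is in the conditioning set).
  P6: blocked at fork node K ∈ conditioning set.
{K} contains no descendant of C and blocks every backdoor path.
No other singleton works — e.g. {S} leaves P6 open — so {K} is the unique smallest valid adjustment set.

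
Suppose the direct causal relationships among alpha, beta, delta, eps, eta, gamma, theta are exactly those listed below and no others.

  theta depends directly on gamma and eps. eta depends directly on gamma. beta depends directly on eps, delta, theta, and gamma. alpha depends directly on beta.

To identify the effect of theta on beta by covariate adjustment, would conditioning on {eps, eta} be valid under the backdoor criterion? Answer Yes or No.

No

Backdoor paths from theta to beta (paths whose first edge points into theta):
  P1: theta <- gamma -> beta
  P2: theta <- eps -> beta
Condition 1 (no descendant of theta in the set): holds — descendants of theta are {alpha, beta}; none are in {eps, eta}.
Condition 2 (every backdoor path blocked by {eps, eta}):
  P1: open — no interior node is in the conditioning set.
  P2: blocked at fork node eps ∈ conditioning set.
{eps, eta} does not satisfy the backdoor criterion.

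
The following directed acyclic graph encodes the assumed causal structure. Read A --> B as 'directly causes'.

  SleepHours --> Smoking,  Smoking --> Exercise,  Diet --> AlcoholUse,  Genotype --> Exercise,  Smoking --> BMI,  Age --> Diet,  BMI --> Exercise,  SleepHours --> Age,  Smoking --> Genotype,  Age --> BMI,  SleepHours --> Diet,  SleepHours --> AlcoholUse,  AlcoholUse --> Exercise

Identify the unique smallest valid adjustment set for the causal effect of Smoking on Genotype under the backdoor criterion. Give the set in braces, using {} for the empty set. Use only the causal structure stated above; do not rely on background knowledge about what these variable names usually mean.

{}

Variables eligible for adjustment (non-descendants of Smoking, excluding Smoking and Genotype): {Age, AlcoholUse, Diet, SleepHours}.
Backdoor paths from Smoking to Genotype:
  P1: Smoking <- SleepHours -> Age -> Diet -> AlcoholUse -> Exercise <- Genotype
  P2: Smoking <- SleepHours -> Age -> BMI -> Exercise <- Genotype
  P3: Smoking <- SleepHours -> Diet <- Age -> BMI -> Exercise <- Genotype
  P4: Smoking <- SleepHours -> Diet -> AlcoholUse -> Exercise <- Genotype
  P5: Smoking <- SleepHours -> AlcoholUse <- Diet <- Age -> BMI -> Exercise <- Genotype
  P6: Smoking <- SleepHours -> AlcoholUse -> Exercise <- Genotype
Each backdoor path contains an unconditioned collider, so every path is already blocked with the empty conditioning set:
  P1: blocked at collider Exercise (neither it nor any descendant is in the conditioning set).
  P2: blocked at collider Exercise (neither it nor any descendant is in the conditioning set).
  P3: blocked at collider Diet (neither it nor any descendant is in the conditioning set).
  P4: blocked at collider Exercise (neither it nor any descendant is in the conditioning set).
  P5: blocked at collider AlcoholUse (neither it nor any descendant is in the conditioning set).
  P6: blocked at collider Exercise (neither it nor any descendant is in the conditioning set).
The empty set is therefore the unique smallest valid set.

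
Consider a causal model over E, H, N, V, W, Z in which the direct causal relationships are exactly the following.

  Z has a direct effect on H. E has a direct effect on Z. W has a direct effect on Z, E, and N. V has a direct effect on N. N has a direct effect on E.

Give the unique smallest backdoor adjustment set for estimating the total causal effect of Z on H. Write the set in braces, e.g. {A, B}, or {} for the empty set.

{}

Variables eligible for adjustment (non-descendants of Z, excluding Z and H): {E, N, V, W}.
Backdoor paths from Z to H:
  (none)
With no backdoor paths the empty set already satisfies the criterion, and it is trivially minimal.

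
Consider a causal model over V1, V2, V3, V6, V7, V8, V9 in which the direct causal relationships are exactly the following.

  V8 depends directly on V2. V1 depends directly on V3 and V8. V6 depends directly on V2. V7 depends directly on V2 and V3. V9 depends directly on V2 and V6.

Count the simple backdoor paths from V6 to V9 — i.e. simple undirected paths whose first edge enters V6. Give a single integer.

A backdoor path from V6 to V9 is any simple undirected path whose first edge points into V6 (i.e. leaves V6 via a parent).
Parents of V6: {V2}.
Enumerating:
  P1: V6 <- V2 -> V9
That exhausts the simple backdoor paths. Count: 1.

1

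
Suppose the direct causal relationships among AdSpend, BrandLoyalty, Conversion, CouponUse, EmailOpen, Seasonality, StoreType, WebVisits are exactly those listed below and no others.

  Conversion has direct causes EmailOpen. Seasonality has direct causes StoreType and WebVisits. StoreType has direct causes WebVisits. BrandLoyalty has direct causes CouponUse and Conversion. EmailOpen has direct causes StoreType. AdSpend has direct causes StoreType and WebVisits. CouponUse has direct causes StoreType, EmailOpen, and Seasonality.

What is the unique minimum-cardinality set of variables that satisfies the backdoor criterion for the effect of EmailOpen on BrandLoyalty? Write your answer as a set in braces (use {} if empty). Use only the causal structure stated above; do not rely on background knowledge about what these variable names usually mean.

{StoreType}

Variables eligible for adjustment (non-descendants of EmailOpen, excluding EmailOpen and BrandLoyalty): {AdSpend, Seasonality, StoreType, WebVisits}.
Backdoor paths from EmailOpen to BrandLoyalty:
  P1: EmailOpen <- StoreType <- WebVisits -> Seasonality -> CouponUse -> BrandLoyalty
  P2: EmailOpen <- StoreType -> AdSpend <- WebVisits -> Seasonality -> CouponUse -> BrandLoyalty
  P3: EmailOpen <- StoreType -> Seasonality -> CouponUse -> BrandLoyalty
  P4: EmailOpen <- StoreType -> CouponUse -> BrandLoyalty
The empty set is not sufficient: P1 (EmailOpen <- StoreType <- WebVisits -> Seasonality -> CouponUse -> BrandLoyalty) has no collider blocking it and no conditioned non-collider, so it is open.
Try {StoreType}:
  P1: blocked at chain node StoreType ∈ conditioning set.
  P2: blocked at fork node StoreType ∈ conditioning set.
  P3: blocked at fork node StoreType ∈ conditioning set.
  P4: blocked at fork node StoreType ∈ conditioning set.
{StoreType} contains no descendant of EmailOpen and blocks every backdoor path.
No other singleton works — e.g. {WebVisits} leaves P3 open — so {StoreType} is the unique smallest valid adjustment set.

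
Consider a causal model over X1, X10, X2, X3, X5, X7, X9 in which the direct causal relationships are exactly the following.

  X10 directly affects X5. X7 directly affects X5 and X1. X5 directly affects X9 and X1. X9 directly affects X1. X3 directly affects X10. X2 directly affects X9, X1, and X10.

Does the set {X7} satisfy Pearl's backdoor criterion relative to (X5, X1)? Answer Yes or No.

No

Backdoor paths from X5 to X1 (paths whose first edge points into X5):
  P1: X5 <- X7 -> X1
  P2: X5 <- X10 <- X2 -> X9 -> X1
  P3: X5 <- X10 <- X2 -> X1
Condition 1 (no descendant of X5 in the set): holds — descendants of X5 are {X1, X9}; none are in {X7}.
Condition 2 (every backdoor path blocked by {X7}):
  P1: blocked at fork node X7 ∈ conditioning set.
  P2: open — no interior node is in the conditioning set.
  P3: open — no interior node is in the conditioning set.
{X7} does not satisfy the backdoor criterion.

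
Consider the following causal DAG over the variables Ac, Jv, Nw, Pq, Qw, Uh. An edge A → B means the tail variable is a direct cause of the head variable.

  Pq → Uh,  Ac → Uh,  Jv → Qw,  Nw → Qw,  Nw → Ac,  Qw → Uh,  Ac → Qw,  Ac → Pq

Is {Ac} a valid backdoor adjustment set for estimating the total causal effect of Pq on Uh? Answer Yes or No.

Backdoor paths from Pq to Uh (paths whose first edge points into Pq):
  P1: Pq <- Ac <- Nw -> Qw -> Uh
  P2: Pq <- Ac -> Qw -> Uh
  P3: Pq <- Ac -> Uh
Condition 1 (no descendant of Pq in the set): holds — descendants of Pq are {Uh}; none are in {Ac}.
Condition 2 (every backdoor path blocked by {Ac}):
  P1: blocked at chain node Ac ∈ conditioning set.
  P2: blocked at fork node Ac ∈ conditioning set.
  P3: blocked at fork node Ac ∈ conditioning set.
{Ac} satisfies the backdoor criterion.

Yes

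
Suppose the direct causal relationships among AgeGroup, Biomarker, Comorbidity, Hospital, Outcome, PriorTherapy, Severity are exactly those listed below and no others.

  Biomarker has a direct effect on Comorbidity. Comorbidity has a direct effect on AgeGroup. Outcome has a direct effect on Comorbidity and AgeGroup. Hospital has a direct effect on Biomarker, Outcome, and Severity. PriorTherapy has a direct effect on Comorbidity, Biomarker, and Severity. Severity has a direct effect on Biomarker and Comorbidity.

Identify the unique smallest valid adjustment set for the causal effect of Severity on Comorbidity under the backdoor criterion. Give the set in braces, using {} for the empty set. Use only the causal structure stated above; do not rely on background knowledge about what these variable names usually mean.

{Hospital, PriorTherapy}

Variables eligible for adjustment (non-descendants of Severity, excluding Severity and Comorbidity): {Hospital, Outcome, PriorTherapy}.
Backdoor paths from Severity to Comorbidity:
  P1: Severity <- Hospital -> Outcome -> Comorbidity
  P2: Severity <- Hospital -> Outcome -> AgeGroup <- Comorbidity
  P3: Severity <- Hospital -> Biomarker <- PriorTherapy -> Comorbidity
  P4: Severity <- Hospital -> Biomarker -> Comorbidity
  P5: Severity <- PriorTherapy -> Biomarker <- Hospital -> Outcome -> Comorbidity
  P6: Severity <- PriorTherapy -> Biomarker <- Hospital -> Outcome -> AgeGroup <- Comorbidity
  P7: Severity <- PriorTherapy -> Biomarker -> Comorbidity
  P8: Severity <- PriorTherapy -> Comorbidity
The empty set is not sufficient: P1 (Severity <- Hospital -> Outcome -> Comorbidity) has no collider blocking it and no conditioned non-collider, so it is open.
Try {Hospital, PriorTherapy}:
  P1: blocked at fork node Hospital ∈ conditioning set.
  P2: blocked at fork node Hospital ∈ conditioning set.
  P3: blocked at fork node Hospital ∈ conditioning set.
  P4: blocked at fork node Hospital ∈ conditioning set.
  P5: blocked at fork node PriorTherapy ∈ conditioning set.
  P6: blocked at fork node PriorTherapy ∈ conditioning set.
  P7: blocked at fork node PriorTherapy ∈ conditioning set.
  P8: blocked at fork node PriorTherapy ∈ conditioning set.
{Hospital, PriorTherapy} contains no descendant of Severity and blocks every backdoor path.
Every element of {Hospital, PriorTherapy} is needed (dropping Hospital leaves P1 open; dropping PriorTherapy leaves P7 open), so no proper subset is valid.
Among all size-2 subsets of the eligible variables, only {Hospital, PriorTherapy} blocks every backdoor path, so it is the unique smallest valid adjustment set.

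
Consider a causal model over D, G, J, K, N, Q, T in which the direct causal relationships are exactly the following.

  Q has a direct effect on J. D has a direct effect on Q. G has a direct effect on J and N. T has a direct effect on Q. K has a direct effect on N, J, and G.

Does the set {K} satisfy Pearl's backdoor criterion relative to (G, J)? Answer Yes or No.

Yes

Backdoor paths from G to J (paths whose first edge points into G):
  P1: G <- K -> J
Condition 1 (no descendant of G in the set): holds — descendants of G are {J, N}; none are in {K}.
Condition 2 (every backdoor path blocked by {K}):
  P1: blocked at fork node K ∈ conditioning set.
{K} satisfies the backdoor criterion.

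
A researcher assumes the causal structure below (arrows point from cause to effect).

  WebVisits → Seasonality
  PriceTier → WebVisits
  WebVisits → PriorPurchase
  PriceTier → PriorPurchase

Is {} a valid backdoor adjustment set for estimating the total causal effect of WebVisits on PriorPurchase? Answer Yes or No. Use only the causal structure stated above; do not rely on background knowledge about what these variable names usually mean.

No

Backdoor paths from WebVisits to PriorPurchase (paths whose first edge points into WebVisits):
  P1: WebVisits <- PriceTier -> PriorPurchase
Condition 1 (no descendant of WebVisits in the set): holds — descendants of WebVisits are {PriorPurchase, Seasonality}; none are in {}.
Condition 2 (every backdoor path blocked by {}):
  P1: open — no interior node is in the conditioning set.
{} does not satisfy the backdoor criterion.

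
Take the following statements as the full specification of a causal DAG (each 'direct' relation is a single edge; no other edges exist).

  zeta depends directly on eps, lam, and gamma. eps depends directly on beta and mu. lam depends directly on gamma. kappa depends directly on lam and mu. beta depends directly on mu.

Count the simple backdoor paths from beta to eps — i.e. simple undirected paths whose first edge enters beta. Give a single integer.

A backdoor path from beta to eps is any simple undirected path whose first edge points into beta (i.e. leaves beta via a parent).
Parents of beta: {mu}.
Enumerating:
  P1: beta <- mu -> eps
  P2: beta <- mu -> kappa <- lam <- gamma -> zeta <- eps
  P3: beta <- mu -> kappa <- lam -> zeta <- eps
That exhausts the simple backdoor paths. Count: 3.

3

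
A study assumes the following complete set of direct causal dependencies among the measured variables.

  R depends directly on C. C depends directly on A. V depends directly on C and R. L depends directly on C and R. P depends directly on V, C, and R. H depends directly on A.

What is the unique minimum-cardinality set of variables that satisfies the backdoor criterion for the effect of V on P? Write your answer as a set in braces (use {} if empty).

{C, R}

Variables eligible for adjustment (non-descendants of V, excluding V and P): {A, C, H, L, R}.
Backdoor paths from V to P:
  P1: V <- C -> R -> P
  P2: V <- C -> L <- R -> P
  P3: V <- C -> P
  P4: V <- R <- C -> P
  P5: V <- R -> L <- C -> P
  P6: V <- R -> P
The empty set is not sufficient: P1 (V <- C -> R -> P) has no collider blocking it and no conditioned non-collider, so it is open.
Try {C, R}:
  P1: blocked at fork node C ∈ conditioning set.
  P2: blocked at fork node C ∈ conditioning set.
  P3: blocked at fork node C ∈ conditioning set.
  P4: blocked at chain node R ∈ conditioning set.
  P5: blocked at fork node R ∈ conditioning set.
  P6: blocked at fork node R ∈ conditioning set.
{C, R} contains no descendant of V and blocks every backdoor path.
Every element of {C, R} is needed (dropping C leaves P3 open; dropping R leaves P6 open), so no proper subset is valid.
Among all size-2 subsets of the eligible variables, only {C, R} blocks every backdoor path, so it is the unique smallest valid adjustment set.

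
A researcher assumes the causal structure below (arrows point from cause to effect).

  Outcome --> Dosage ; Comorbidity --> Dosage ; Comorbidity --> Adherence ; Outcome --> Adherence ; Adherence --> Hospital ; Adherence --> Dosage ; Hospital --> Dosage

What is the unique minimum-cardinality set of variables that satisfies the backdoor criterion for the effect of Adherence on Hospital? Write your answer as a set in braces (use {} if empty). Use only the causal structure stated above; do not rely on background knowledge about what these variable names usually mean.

{}

Variables eligible for adjustment (non-descendants of Adherence, excluding Adherence and Hospital): {Comorbidity, Outcome}.
Backdoor paths from Adherence to Hospital:
  P1: Adherence <- Comorbidity -> Dosage <- Hospital
  P2: Adherence <- Outcome -> Dosage <- Hospital
Each backdoor path contains an unconditioned collider, so every path is already blocked with the empty conditioning set:
  P1: blocked at collider Dosage (neither it nor any descendant is in the conditioning set).
  P2: blocked at collider Dosage (neither it nor any descendant is in the conditioning set).
The empty set is therefore the unique smallest valid set.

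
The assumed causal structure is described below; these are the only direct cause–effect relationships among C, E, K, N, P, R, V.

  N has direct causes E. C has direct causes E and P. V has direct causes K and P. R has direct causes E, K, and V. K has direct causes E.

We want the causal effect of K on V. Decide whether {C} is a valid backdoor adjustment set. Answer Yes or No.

No

Backdoor paths from K to V (paths whose first edge points into K):
  P1: K <- E -> C <- P -> V
  P2: K <- E -> R <- V
Condition 1 (no descendant of K in the set): holds — descendants of K are {R, V}; none are in {C}.
Condition 2 (every backdoor path blocked by {C}):
  P1: open — collider(s) C are conditioned on (or have a conditioned descendant) and no non-collider on the path is in the set.
  P2: blocked at collider R (neither it nor any descendant is in the conditioning set).
{C} does not satisfy the backdoor criterion.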